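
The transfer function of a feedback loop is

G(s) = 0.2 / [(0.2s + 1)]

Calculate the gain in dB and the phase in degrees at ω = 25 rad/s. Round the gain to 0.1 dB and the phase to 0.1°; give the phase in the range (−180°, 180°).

-28.1 dB, -78.7°

At ω = 25 rad/s:
pole (1 + j25·0.2) = 1 + j5 → |·| ≈ 5.099, ∠ ≈ 78.69°
|G| = 0.2 · 1 / (5.099) ≈ 0.039223
Gain = 20 log₁₀(0.039223) ≈ -28.13 dB
∠G = (0°) − (78.69°) = -78.69°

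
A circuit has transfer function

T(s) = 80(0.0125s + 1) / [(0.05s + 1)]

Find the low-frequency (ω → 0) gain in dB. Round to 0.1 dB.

T(0) = 80 · 1 / 1 = 80
20 log₁₀(80) ≈ 38.06 dB

38.1 dB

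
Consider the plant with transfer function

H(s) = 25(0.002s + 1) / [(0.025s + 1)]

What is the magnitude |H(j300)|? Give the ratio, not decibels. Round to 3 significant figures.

3.85

At ω = 300 rad/s:
zero (1 + j300·0.002) = 1 + j0.6 → |·| ≈ 1.1662, ∠ ≈ 30.96°
pole (1 + j300·0.025) = 1 + j7.5 → |·| ≈ 7.5664, ∠ ≈ 82.41°
|H| = 25 · 1.1662 / (7.5664) ≈ 3.8532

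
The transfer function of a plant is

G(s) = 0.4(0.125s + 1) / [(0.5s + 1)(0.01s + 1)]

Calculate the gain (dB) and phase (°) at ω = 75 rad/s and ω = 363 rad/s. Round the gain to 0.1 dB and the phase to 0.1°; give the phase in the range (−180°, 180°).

At ω = 75 rad/s:
zero (1 + j75·0.125) = 1 + j9.375 → |·| ≈ 9.4282, ∠ ≈ 83.91°
pole (1 + j75·0.5) = 1 + j37.5 → |·| ≈ 37.513, ∠ ≈ 88.47°
pole (1 + j75·0.01) = 1 + j0.75 → |·| ≈ 1.25, ∠ ≈ 36.87°
|G| = 0.4 · 9.4282 / (37.513 · 1.25) ≈ 0.080426
Gain = 20 log₁₀(0.080426) ≈ -21.89 dB
∠G = (83.91°) − (88.47° + 36.87°) = -41.43°

At ω = 363 rad/s:
zero (1 + j363·0.125) = 1 + j45.375 → |·| ≈ 45.386, ∠ ≈ 88.74°
pole (1 + j363·0.5) = 1 + j181.5 → |·| ≈ 181.5, ∠ ≈ 89.68°
pole (1 + j363·0.01) = 1 + j3.63 → |·| ≈ 3.7652, ∠ ≈ 74.60°
|G| = 0.4 · 45.386 / (181.5 · 3.7652) ≈ 0.026565
Gain = 20 log₁₀(0.026565) ≈ -31.51 dB
∠G = (88.74°) − (89.68° + 74.60°) = -75.54°

ω = 75: -21.9 dB, -41.4°; ω = 363: -31.5 dB, -75.5°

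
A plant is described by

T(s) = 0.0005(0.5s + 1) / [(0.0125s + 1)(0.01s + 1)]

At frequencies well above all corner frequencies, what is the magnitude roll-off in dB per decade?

Each pole contributes −20 dB/decade at high frequency; each zero contributes +20 dB/decade.
Net: 1 zero(s) − 2 pole(s) → -20 dB/decade.

-20 dB/decade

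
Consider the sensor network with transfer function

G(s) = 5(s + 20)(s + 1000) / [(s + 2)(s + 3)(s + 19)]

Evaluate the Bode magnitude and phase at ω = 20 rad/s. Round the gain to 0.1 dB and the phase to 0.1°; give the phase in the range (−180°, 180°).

At s = jω = j20:
zero (s+20): 20 + j20 → |·| = √(20²+20²) = √800 ≈ 28.284, ∠ = arctan(20/20) ≈ 45.00°
zero (s+1000): 1000 + j20 → |·| = √(1000²+20²) = √1000400 ≈ 1000.2, ∠ = arctan(20/1000) ≈ 1.15°
pole (s+2): 2 + j20 → |·| = √(2²+20²) = √404 ≈ 20.1, ∠ = arctan(20/2) ≈ 84.29°
pole (s+3): 3 + j20 → |·| = √(3²+20²) = √409 ≈ 20.224, ∠ = arctan(20/3) ≈ 81.47°
pole (s+19): 19 + j20 → |·| = √(19²+20²) = √761 ≈ 27.586, ∠ = arctan(20/19) ≈ 46.47°
|G| = 5 · 28290 / 11214 ≈ 12.614
Gain = 20 log₁₀(12.614) ≈ 22.02 dB
∠G = 46.15° − 212.23° = -166.08°

22.0 dB, -166.1°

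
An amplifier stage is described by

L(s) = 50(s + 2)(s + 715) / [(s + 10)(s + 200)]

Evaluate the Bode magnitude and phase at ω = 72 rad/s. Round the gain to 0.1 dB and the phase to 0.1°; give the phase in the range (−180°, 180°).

At s = jω = j72:
zero (s+2): 2 + j72 → |·| = √(2²+72²) = √5188 ≈ 72.028, ∠ = arctan(72/2) ≈ 88.41°
zero (s+715): 715 + j72 → |·| = √(715²+72²) = √516409 ≈ 718.62, ∠ = arctan(72/715) ≈ 5.75°
pole (s+10): 10 + j72 → |·| = √(10²+72²) = √5284 ≈ 72.691, ∠ = arctan(72/10) ≈ 82.09°
pole (s+200): 200 + j72 → |·| = √(200²+72²) = √45184 ≈ 212.57, ∠ = arctan(72/200) ≈ 19.80°
|L| = 50 · 51761 / 15452 ≈ 167.49
Gain = 20 log₁₀(167.49) ≈ 44.48 dB
∠L = 94.16° − 101.89° = -7.73°

44.5 dB, -7.7°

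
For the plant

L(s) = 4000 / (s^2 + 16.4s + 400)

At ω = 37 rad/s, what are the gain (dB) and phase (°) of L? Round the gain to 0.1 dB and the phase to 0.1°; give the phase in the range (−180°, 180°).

10.9 dB, -147.9°

At s = jω = j37:
quadratic: (j37)² + 16.4·j37 + 400 = -969 + j606.8 → |·| ≈ 1143.3, ∠ ≈ 147.94°
|L| = 4000 / 1143.3 ≈ 3.4986
Gain = 20 log₁₀(3.4986) ≈ 10.88 dB
∠L = 0.00° − 147.94° = -147.94°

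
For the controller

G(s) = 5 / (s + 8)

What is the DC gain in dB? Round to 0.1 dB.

-4.1 dB

G(0) = 5 / (8) = 0.625
20 log₁₀(0.625) ≈ -4.08 dB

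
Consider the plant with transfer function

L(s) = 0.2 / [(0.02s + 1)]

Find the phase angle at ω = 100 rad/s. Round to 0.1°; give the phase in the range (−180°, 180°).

At ω = 100 rad/s:
pole (1 + j100·0.02) = 1 + j2 → |·| ≈ 2.2361, ∠ ≈ 63.43°
∠L = (0°) − (63.43°) = -63.43°

-63.4°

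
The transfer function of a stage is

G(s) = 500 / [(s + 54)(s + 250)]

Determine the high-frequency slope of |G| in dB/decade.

Each pole contributes −20 dB/decade at high frequency; each zero contributes +20 dB/decade.
Net: 0 zero(s) − 2 pole(s) → -40 dB/decade.

-40 dB/decade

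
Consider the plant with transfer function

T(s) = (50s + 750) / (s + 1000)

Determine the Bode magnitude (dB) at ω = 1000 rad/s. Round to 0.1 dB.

Substitute s = j1000:
Numerator: 50(j1000) + 750 = 750 + j50000
Denominator: (j1000) + 1000 = 1000 + j1000
|N| = √(750² + 50000²) ≈ 50006, ∠N ≈ 89.14°
|D| = √(1000² + 1000²) ≈ 1414.2, ∠D ≈ 45.00°
|T| = 50006 / 1414.2 ≈ 35.36
Gain = 20 log₁₀(35.36) ≈ 30.97 dB

31.0 dB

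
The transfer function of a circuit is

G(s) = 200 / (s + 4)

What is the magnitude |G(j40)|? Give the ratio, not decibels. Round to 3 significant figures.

At s = jω = j40:
pole (s+4): 4 + j40 → |·| = √(4²+40²) = √1616 ≈ 40.2, ∠ = arctan(40/4) ≈ 84.29°
|G| = 200 / 40.2 ≈ 4.9751

4.98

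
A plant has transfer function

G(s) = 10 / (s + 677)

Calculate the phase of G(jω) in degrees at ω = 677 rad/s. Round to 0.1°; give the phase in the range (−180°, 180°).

Substitute s = j677:
Numerator: 10 = 10 + j0
Denominator: (j677) + 677 = 677 + j677
|N| = √(10² + 0²) ≈ 10, ∠N ≈ 0.00°
|D| = √(677² + 677²) ≈ 957.42, ∠D ≈ 45.00°
∠G = 0.00° − 45.00° = -45.00°

-45.0°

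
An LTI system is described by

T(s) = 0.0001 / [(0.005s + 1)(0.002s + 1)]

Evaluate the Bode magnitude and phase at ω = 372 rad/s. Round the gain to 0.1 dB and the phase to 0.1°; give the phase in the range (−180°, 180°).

-88.4 dB, -98.4°

At ω = 372 rad/s:
pole (1 + j372·0.005) = 1 + j1.86 → |·| ≈ 2.1118, ∠ ≈ 61.74°
pole (1 + j372·0.002) = 1 + j0.744 → |·| ≈ 1.2464, ∠ ≈ 36.65°
|T| = 0.0001 · 1 / (2.1118 · 1.2464) ≈ 3.7992e-05
Gain = 20 log₁₀(3.7992e-05) ≈ -88.41 dB
∠T = (0°) − (61.74° + 36.65°) = -98.39°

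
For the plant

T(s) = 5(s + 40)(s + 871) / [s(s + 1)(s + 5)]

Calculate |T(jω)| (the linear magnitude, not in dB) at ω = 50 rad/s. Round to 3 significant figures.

At s = jω = j50:
zero (s+40): 40 + j50 → |·| = √(40²+50²) = √4100 ≈ 64.031, ∠ = arctan(50/40) ≈ 51.34°
zero (s+871): 871 + j50 → |·| = √(871²+50²) = √761141 ≈ 872.43, ∠ = arctan(50/871) ≈ 3.29°
pole (s+1): 1 + j50 → |·| = √(1²+50²) = √2501 ≈ 50.01, ∠ = arctan(50/1) ≈ 88.85°
pole (s+5): 5 + j50 → |·| = √(5²+50²) = √2525 ≈ 50.249, ∠ = arctan(50/5) ≈ 84.29°
pole at origin: |s| = 50, ∠ = 90.00° (in denominator)
|T| = 5 · 55863 / 1.2565e+05 ≈ 2.223

2.22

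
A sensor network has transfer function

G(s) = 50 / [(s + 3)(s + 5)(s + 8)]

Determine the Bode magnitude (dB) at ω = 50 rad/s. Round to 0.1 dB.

At s = jω = j50:
pole (s+3): 3 + j50 → |·| = √(3²+50²) = √2509 ≈ 50.09, ∠ = arctan(50/3) ≈ 86.57°
pole (s+5): 5 + j50 → |·| = √(5²+50²) = √2525 ≈ 50.249, ∠ = arctan(50/5) ≈ 84.29°
pole (s+8): 8 + j50 → |·| = √(8²+50²) = √2564 ≈ 50.636, ∠ = arctan(50/8) ≈ 80.91°
|G| = 50 / 1.2745e+05 ≈ 0.00039231
Gain = 20 log₁₀(0.00039231) ≈ -68.13 dB

-68.1 dB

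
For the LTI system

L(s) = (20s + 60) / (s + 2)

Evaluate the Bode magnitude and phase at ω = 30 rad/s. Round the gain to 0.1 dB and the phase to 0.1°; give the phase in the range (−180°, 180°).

Substitute s = j30:
Numerator: 20(j30) + 60 = 60 + j600
Denominator: (j30) + 2 = 2 + j30
|N| = √(60² + 600²) ≈ 602.99, ∠N ≈ 84.29°
|D| = √(2² + 30²) ≈ 30.067, ∠D ≈ 86.19°
|L| = 602.99 / 30.067 ≈ 20.055
Gain = 20 log₁₀(20.055) ≈ 26.04 dB
∠L = 84.29° − 86.19° = -1.90°

26.0 dB, -1.9°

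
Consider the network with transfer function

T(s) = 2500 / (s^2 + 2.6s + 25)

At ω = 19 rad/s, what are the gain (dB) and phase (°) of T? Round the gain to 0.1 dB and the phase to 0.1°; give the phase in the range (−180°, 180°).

17.3 dB, -171.6°

At s = jω = j19:
quadratic: (j19)² + 2.6·j19 + 25 = -336 + j49.4 → |·| ≈ 339.61, ∠ ≈ 171.64°
|T| = 2500 / 339.61 ≈ 7.3614
Gain = 20 log₁₀(7.3614) ≈ 17.34 dB
∠T = 0.00° − 171.64° = -171.64°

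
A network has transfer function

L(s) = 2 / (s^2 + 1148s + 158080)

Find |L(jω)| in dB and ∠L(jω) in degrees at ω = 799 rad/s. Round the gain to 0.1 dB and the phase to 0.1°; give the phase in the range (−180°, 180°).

Substitute s = j799:
Numerator: 2 = 2 + j0
Denominator: (j799)^2 + 1148(j799) + 158080 = -480321 + j917252
|N| = √(2² + 0²) ≈ 2, ∠N ≈ 0.00°
|D| = √(480321² + 917252²) ≈ 1.0354e+06, ∠D ≈ 117.64°
|L| = 2 / 1.0354e+06 ≈ 1.9316e-06
Gain = 20 log₁₀(1.9316e-06) ≈ -114.28 dB
∠L = 0.00° − 117.64° = -117.64°

-114.3 dB, -117.6°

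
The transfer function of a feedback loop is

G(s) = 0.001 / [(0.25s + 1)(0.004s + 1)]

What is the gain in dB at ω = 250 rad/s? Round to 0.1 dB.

-98.9 dB

At ω = 250 rad/s:
pole (1 + j250·0.25) = 1 + j62.5 → |·| ≈ 62.508, ∠ ≈ 89.08°
pole (1 + j250·0.004) = 1 + j1 → |·| ≈ 1.4142, ∠ ≈ 45.00°
|G| = 0.001 · 1 / (62.508 · 1.4142) ≈ 1.1312e-05
Gain = 20 log₁₀(1.1312e-05) ≈ -98.93 dB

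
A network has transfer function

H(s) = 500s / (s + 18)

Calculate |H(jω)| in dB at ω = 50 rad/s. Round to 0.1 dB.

At s = jω = j50:
zero at origin: s = j50 → |·| = 50, ∠ = 90.00°
pole (s+18): 18 + j50 → |·| = √(18²+50²) = √2824 ≈ 53.141, ∠ = arctan(50/18) ≈ 70.20°
|H| = 500 · 50 / 53.141 ≈ 470.45
Gain = 20 log₁₀(470.45) ≈ 53.45 dB

53.5 dB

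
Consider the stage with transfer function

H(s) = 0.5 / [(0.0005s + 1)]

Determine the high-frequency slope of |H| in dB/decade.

Each pole contributes −20 dB/decade at high frequency; each zero contributes +20 dB/decade.
Net: 0 zero(s) − 1 pole(s) → -20 dB/decade.

-20 dB/decade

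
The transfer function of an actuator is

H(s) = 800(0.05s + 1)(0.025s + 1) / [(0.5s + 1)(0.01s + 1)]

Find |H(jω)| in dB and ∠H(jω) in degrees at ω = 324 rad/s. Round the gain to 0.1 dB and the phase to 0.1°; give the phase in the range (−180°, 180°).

45.7 dB, 6.9°

At ω = 324 rad/s:
zero (1 + j324·0.05) = 1 + j16.2 → |·| ≈ 16.231, ∠ ≈ 86.47°
zero (1 + j324·0.025) = 1 + j8.1 → |·| ≈ 8.1615, ∠ ≈ 82.96°
pole (1 + j324·0.5) = 1 + j162 → |·| ≈ 162, ∠ ≈ 89.65°
pole (1 + j324·0.01) = 1 + j3.24 → |·| ≈ 3.3908, ∠ ≈ 72.85°
|H| = 800 · 16.231 · 8.1615 / (162 · 3.3908) ≈ 192.92
Gain = 20 log₁₀(192.92) ≈ 45.71 dB
∠H = (86.47° + 82.96°) − (89.65° + 72.85°) = 6.93°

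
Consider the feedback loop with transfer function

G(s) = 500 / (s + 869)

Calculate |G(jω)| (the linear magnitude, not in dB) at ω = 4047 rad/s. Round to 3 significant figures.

Substitute s = j4047:
Numerator: 500 = 500 + j0
Denominator: (j4047) + 869 = 869 + j4047
|N| = √(500² + 0²) ≈ 500, ∠N ≈ 0.00°
|D| = √(869² + 4047²) ≈ 4139.2, ∠D ≈ 77.88°
|G| = 500 / 4139.2 ≈ 0.1208

0.121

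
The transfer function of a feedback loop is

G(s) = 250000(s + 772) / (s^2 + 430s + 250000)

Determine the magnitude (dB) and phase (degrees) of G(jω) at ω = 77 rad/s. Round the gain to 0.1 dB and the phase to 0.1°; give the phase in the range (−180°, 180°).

At s = jω = j77:
zero (s+772): 772 + j77 → |·| = √(772²+77²) = √601913 ≈ 775.83, ∠ = arctan(77/772) ≈ 5.70°
quadratic: (j77)² + 430·j77 + 250000 = 244071 + j33110 → |·| ≈ 2.4631e+05, ∠ ≈ 7.73°
|G| = 250000 · 775.83 / 2.4631e+05 ≈ 787.45
Gain = 20 log₁₀(787.45) ≈ 57.92 dB
∠G = 5.70° − 7.73° = -2.03°

57.9 dB, -2.0°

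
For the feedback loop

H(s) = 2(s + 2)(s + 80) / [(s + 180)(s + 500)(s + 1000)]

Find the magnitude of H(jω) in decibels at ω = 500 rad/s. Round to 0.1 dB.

At s = jω = j500:
zero (s+2): 2 + j500 → |·| = √(2²+500²) = √250004 ≈ 500, ∠ = arctan(500/2) ≈ 89.77°
zero (s+80): 80 + j500 → |·| = √(80²+500²) = √256400 ≈ 506.36, ∠ = arctan(500/80) ≈ 80.91°
pole (s+180): 180 + j500 → |·| = √(180²+500²) = √282400 ≈ 531.41, ∠ = arctan(500/180) ≈ 70.20°
pole (s+500): 500 + j500 → |·| = √(500²+500²) = √500000 ≈ 707.11, ∠ = arctan(500/500) ≈ 45.00°
pole (s+1000): 1000 + j500 → |·| = √(1000²+500²) = √1250000 ≈ 1118, ∠ = arctan(500/1000) ≈ 26.57°
|H| = 2 · 2.5318e+05 / 4.2011e+08 ≈ 0.0012053
Gain = 20 log₁₀(0.0012053) ≈ -58.38 dB

-58.4 dB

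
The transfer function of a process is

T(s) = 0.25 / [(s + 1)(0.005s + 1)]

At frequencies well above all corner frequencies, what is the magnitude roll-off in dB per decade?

-40 dB/decade

Each pole contributes −20 dB/decade at high frequency; each zero contributes +20 dB/decade.
Net: 0 zero(s) − 2 pole(s) → -40 dB/decade.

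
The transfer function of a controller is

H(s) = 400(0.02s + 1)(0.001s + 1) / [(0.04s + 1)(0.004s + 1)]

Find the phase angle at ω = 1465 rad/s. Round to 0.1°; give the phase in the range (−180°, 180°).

-25.6°

At ω = 1465 rad/s:
zero (1 + j1465·0.02) = 1 + j29.3 → |·| ≈ 29.317, ∠ ≈ 88.05°
zero (1 + j1465·0.001) = 1 + j1.465 → |·| ≈ 1.7738, ∠ ≈ 55.68°
pole (1 + j1465·0.04) = 1 + j58.6 → |·| ≈ 58.609, ∠ ≈ 89.02°
pole (1 + j1465·0.004) = 1 + j5.86 → |·| ≈ 5.9447, ∠ ≈ 80.32°
∠H = (88.05° + 55.68°) − (89.02° + 80.32°) = -25.61°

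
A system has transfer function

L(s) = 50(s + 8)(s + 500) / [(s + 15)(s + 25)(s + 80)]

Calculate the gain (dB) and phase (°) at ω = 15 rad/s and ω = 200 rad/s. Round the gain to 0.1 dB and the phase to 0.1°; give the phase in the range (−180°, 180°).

At s = jω = j15:
zero (s+8): 8 + j15 → |·| = √(8²+15²) = √289 ≈ 17, ∠ = arctan(15/8) ≈ 61.93°
zero (s+500): 500 + j15 → |·| = √(500²+15²) = √250225 ≈ 500.22, ∠ = arctan(15/500) ≈ 1.72°
pole (s+15): 15 + j15 → |·| = √(15²+15²) = √450 ≈ 21.213, ∠ = arctan(15/15) ≈ 45.00°
pole (s+25): 25 + j15 → |·| = √(25²+15²) = √850 ≈ 29.155, ∠ = arctan(15/25) ≈ 30.96°
pole (s+80): 80 + j15 → |·| = √(80²+15²) = √6625 ≈ 81.394, ∠ = arctan(15/80) ≈ 10.62°
|L| = 50 · 8503.7 / 50339 ≈ 8.4464
Gain = 20 log₁₀(8.4464) ≈ 18.53 dB
∠L = 63.65° − 86.58° = -22.93°

At s = jω = j200:
zero (s+8): 8 + j200 → |·| = √(8²+200²) = √40064 ≈ 200.16, ∠ = arctan(200/8) ≈ 87.71°
zero (s+500): 500 + j200 → |·| = √(500²+200²) = √290000 ≈ 538.52, ∠ = arctan(200/500) ≈ 21.80°
pole (s+15): 15 + j200 → |·| = √(15²+200²) = √40225 ≈ 200.56, ∠ = arctan(200/15) ≈ 85.71°
pole (s+25): 25 + j200 → |·| = √(25²+200²) = √40625 ≈ 201.56, ∠ = arctan(200/25) ≈ 82.87°
pole (s+80): 80 + j200 → |·| = √(80²+200²) = √46400 ≈ 215.41, ∠ = arctan(200/80) ≈ 68.20°
|L| = 50 · 1.0779e+05 / 8.7079e+06 ≈ 0.61892
Gain = 20 log₁₀(0.61892) ≈ -4.17 dB
∠L = 109.51° − 236.78° = -127.27°

ω = 15: 18.5 dB, -22.9°; ω = 200: -4.2 dB, -127.3°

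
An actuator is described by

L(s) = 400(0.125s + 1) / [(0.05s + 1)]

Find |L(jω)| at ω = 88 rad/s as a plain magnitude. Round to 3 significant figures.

979

At ω = 88 rad/s:
zero (1 + j88·0.125) = 1 + j11 → |·| ≈ 11.045, ∠ ≈ 84.81°
pole (1 + j88·0.05) = 1 + j4.4 → |·| ≈ 4.5122, ∠ ≈ 77.20°
|L| = 400 · 11.045 / (4.5122) ≈ 979.12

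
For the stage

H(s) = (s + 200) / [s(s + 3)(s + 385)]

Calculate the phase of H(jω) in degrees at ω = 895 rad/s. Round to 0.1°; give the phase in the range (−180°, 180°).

-169.1°

At s = jω = j895:
zero (s+200): 200 + j895 → |·| = √(200²+895²) = √841025 ≈ 917.07, ∠ = arctan(895/200) ≈ 77.40°
pole (s+3): 3 + j895 → |·| = √(3²+895²) = √801034 ≈ 895.01, ∠ = arctan(895/3) ≈ 89.81°
pole (s+385): 385 + j895 → |·| = √(385²+895²) = √949250 ≈ 974.29, ∠ = arctan(895/385) ≈ 66.72°
pole at origin: |s| = 895, ∠ = 90.00° (in denominator)
∠H = 77.40° − 246.53° = -169.13°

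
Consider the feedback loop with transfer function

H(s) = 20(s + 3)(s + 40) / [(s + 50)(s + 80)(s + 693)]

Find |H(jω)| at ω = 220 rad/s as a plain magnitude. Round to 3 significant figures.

At s = jω = j220:
zero (s+3): 3 + j220 → |·| = √(3²+220²) = √48409 ≈ 220.02, ∠ = arctan(220/3) ≈ 89.22°
zero (s+40): 40 + j220 → |·| = √(40²+220²) = √50000 ≈ 223.61, ∠ = arctan(220/40) ≈ 79.70°
pole (s+50): 50 + j220 → |·| = √(50²+220²) = √50900 ≈ 225.61, ∠ = arctan(220/50) ≈ 77.20°
pole (s+80): 80 + j220 → |·| = √(80²+220²) = √54800 ≈ 234.09, ∠ = arctan(220/80) ≈ 70.02°
pole (s+693): 693 + j220 → |·| = √(693²+220²) = √528649 ≈ 727.08, ∠ = arctan(220/693) ≈ 17.61°
|H| = 20 · 49199 / 3.8399e+07 ≈ 0.025625

0.0256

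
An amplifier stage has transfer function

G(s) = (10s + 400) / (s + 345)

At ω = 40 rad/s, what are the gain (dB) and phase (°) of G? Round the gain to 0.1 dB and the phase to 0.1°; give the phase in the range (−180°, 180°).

4.2 dB, 38.4°

Substitute s = j40:
Numerator: 10(j40) + 400 = 400 + j400
Denominator: (j40) + 345 = 345 + j40
|N| = √(400² + 400²) ≈ 565.69, ∠N ≈ 45.00°
|D| = √(345² + 40²) ≈ 347.31, ∠D ≈ 6.61°
|G| = 565.69 / 347.31 ≈ 1.6288
Gain = 20 log₁₀(1.6288) ≈ 4.24 dB
∠G = 45.00° − 6.61° = 38.39°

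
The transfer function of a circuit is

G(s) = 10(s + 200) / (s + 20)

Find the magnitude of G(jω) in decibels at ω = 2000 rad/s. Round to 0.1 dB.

At s = jω = j2000:
zero (s+200): 200 + j2000 → |·| = √(200²+2000²) = √4040000 ≈ 2010, ∠ = arctan(2000/200) ≈ 84.29°
pole (s+20): 20 + j2000 → |·| = √(20²+2000²) = √4000400 ≈ 2000.1, ∠ = arctan(2000/20) ≈ 89.43°
|G| = 10 · 2010 / 2000.1 ≈ 10.049
Gain = 20 log₁₀(10.049) ≈ 20.04 dB

20.0 dB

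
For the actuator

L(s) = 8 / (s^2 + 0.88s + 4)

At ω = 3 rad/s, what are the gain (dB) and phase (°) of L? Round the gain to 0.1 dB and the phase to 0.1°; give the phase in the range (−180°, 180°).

3.0 dB, -152.2°

At s = jω = j3:
quadratic: (j3)² + 0.88·j3 + 4 = -5 + j2.64 → |·| ≈ 5.6542, ∠ ≈ 152.17°
|L| = 8 / 5.6542 ≈ 1.4149
Gain = 20 log₁₀(1.4149) ≈ 3.01 dB
∠L = 0.00° − 152.17° = -152.17°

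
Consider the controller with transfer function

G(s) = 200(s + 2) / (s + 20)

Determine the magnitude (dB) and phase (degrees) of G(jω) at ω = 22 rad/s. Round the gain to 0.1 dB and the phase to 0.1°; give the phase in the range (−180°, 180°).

At s = jω = j22:
zero (s+2): 2 + j22 → |·| = √(2²+22²) = √488 ≈ 22.091, ∠ = arctan(22/2) ≈ 84.81°
pole (s+20): 20 + j22 → |·| = √(20²+22²) = √884 ≈ 29.732, ∠ = arctan(22/20) ≈ 47.73°
|G| = 200 · 22.091 / 29.732 ≈ 148.6
Gain = 20 log₁₀(148.6) ≈ 43.44 dB
∠G = 84.81° − 47.73° = 37.08°

43.4 dB, 37.1°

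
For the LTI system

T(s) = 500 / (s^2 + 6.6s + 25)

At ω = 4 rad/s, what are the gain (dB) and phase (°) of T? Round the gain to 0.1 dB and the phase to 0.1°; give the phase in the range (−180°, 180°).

25.1 dB, -71.2°

At s = jω = j4:
quadratic: (j4)² + 6.6·j4 + 25 = 9 + j26.4 → |·| ≈ 27.892, ∠ ≈ 71.18°
|T| = 500 / 27.892 ≈ 17.926
Gain = 20 log₁₀(17.926) ≈ 25.07 dB
∠T = 0.00° − 71.18° = -71.18°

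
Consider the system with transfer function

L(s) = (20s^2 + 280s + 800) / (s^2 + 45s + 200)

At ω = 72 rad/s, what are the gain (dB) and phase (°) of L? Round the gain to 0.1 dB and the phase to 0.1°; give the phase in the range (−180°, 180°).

24.9 dB, 21.9°

Substitute s = j72:
Numerator: 20(j72)^2 + 280(j72) + 800 = -102880 + j20160
Denominator: (j72)^2 + 45(j72) + 200 = -4984 + j3240
|N| = √(102880² + 20160²) ≈ 1.0484e+05, ∠N ≈ 168.91°
|D| = √(4984² + 3240²) ≈ 5944.6, ∠D ≈ 146.97°
|L| = 1.0484e+05 / 5944.6 ≈ 17.636
Gain = 20 log₁₀(17.636) ≈ 24.93 dB
∠L = 168.91° − 146.97° = 21.94°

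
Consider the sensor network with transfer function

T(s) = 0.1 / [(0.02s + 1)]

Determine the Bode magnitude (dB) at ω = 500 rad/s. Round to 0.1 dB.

-40.0 dB

At ω = 500 rad/s:
pole (1 + j500·0.02) = 1 + j10 → |·| ≈ 10.05, ∠ ≈ 84.29°
|T| = 0.1 · 1 / (10.05) ≈ 0.0099502
Gain = 20 log₁₀(0.0099502) ≈ -40.04 dB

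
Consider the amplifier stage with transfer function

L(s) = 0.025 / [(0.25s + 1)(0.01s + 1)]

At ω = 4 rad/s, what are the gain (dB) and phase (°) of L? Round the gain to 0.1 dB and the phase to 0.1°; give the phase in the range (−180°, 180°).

-35.1 dB, -47.3°

At ω = 4 rad/s:
pole (1 + j4·0.25) = 1 + j1 → |·| ≈ 1.4142, ∠ ≈ 45.00°
pole (1 + j4·0.01) = 1 + j0.04 → |·| ≈ 1.0008, ∠ ≈ 2.29°
|L| = 0.025 · 1 / (1.4142 · 1.0008) ≈ 0.017664
Gain = 20 log₁₀(0.017664) ≈ -35.06 dB
∠L = (0°) − (45.00° + 2.29°) = -47.29°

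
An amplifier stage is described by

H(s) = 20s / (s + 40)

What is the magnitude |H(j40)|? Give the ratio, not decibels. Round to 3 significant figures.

14.1

At s = jω = j40:
zero at origin: s = j40 → |·| = 40, ∠ = 90.00°
pole (s+40): 40 + j40 → |·| = √(40²+40²) = √3200 ≈ 56.569, ∠ = arctan(40/40) ≈ 45.00°
|H| = 20 · 40 / 56.569 ≈ 14.142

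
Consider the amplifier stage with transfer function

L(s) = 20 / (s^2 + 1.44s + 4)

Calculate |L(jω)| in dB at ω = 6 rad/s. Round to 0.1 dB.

At s = jω = j6:
quadratic: (j6)² + 1.44·j6 + 4 = -32 + j8.64 → |·| ≈ 33.146, ∠ ≈ 164.89°
|L| = 20 / 33.146 ≈ 0.60339
Gain = 20 log₁₀(0.60339) ≈ -4.39 dB

-4.4 dB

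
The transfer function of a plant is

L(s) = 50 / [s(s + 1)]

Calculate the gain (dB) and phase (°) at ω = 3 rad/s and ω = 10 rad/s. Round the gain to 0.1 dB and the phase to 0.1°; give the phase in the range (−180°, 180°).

At s = jω = j3:
pole (s+1): 1 + j3 → |·| = √(1²+3²) = √10 ≈ 3.1623, ∠ = arctan(3/1) ≈ 71.57°
pole at origin: |s| = 3, ∠ = 90.00° (in denominator)
|L| = 50 / 9.4869 ≈ 5.2704
Gain = 20 log₁₀(5.2704) ≈ 14.44 dB
∠L = 0.00° − 161.57° = -161.57°

At s = jω = j10:
pole (s+1): 1 + j10 → |·| = √(1²+10²) = √101 ≈ 10.05, ∠ = arctan(10/1) ≈ 84.29°
pole at origin: |s| = 10, ∠ = 90.00° (in denominator)
|L| = 50 / 100.5 ≈ 0.49751
Gain = 20 log₁₀(0.49751) ≈ -6.06 dB
∠L = 0.00° − 174.29° = -174.29°

ω = 3: 14.4 dB, -161.6°; ω = 10: -6.1 dB, -174.3°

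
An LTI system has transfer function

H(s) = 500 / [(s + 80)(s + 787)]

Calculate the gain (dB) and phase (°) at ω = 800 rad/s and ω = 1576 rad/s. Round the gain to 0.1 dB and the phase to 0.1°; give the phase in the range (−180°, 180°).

At s = jω = j800:
pole (s+80): 80 + j800 → |·| = √(80²+800²) = √646400 ≈ 803.99, ∠ = arctan(800/80) ≈ 84.29°
pole (s+787): 787 + j800 → |·| = √(787²+800²) = √1259369 ≈ 1122.2, ∠ = arctan(800/787) ≈ 45.47°
|H| = 500 / 9.0224e+05 ≈ 0.00055418
Gain = 20 log₁₀(0.00055418) ≈ -65.13 dB
∠H = 0.00° − 129.76° = -129.76°

At s = jω = j1576:
pole (s+80): 80 + j1576 → |·| = √(80²+1576²) = √2490176 ≈ 1578, ∠ = arctan(1576/80) ≈ 87.09°
pole (s+787): 787 + j1576 → |·| = √(787²+1576²) = √3103145 ≈ 1761.6, ∠ = arctan(1576/787) ≈ 63.46°
|H| = 500 / 2.7798e+06 ≈ 0.00017987
Gain = 20 log₁₀(0.00017987) ≈ -74.90 dB
∠H = 0.00° − 150.55° = -150.55°

ω = 800: -65.1 dB, -129.8°; ω = 1576: -74.9 dB, -150.6°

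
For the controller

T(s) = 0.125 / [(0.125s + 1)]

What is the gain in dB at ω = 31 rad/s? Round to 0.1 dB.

-30.1 dB

At ω = 31 rad/s:
pole (1 + j31·0.125) = 1 + j3.875 → |·| ≈ 4.002, ∠ ≈ 75.53°
|T| = 0.125 · 1 / (4.002) ≈ 0.031234
Gain = 20 log₁₀(0.031234) ≈ -30.11 dB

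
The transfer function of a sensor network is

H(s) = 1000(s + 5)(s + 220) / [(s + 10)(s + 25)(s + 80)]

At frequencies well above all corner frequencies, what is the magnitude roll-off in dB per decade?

-20 dB/decade

Each pole contributes −20 dB/decade at high frequency; each zero contributes +20 dB/decade.
Net: 2 zero(s) − 3 pole(s) → -20 dB/decade.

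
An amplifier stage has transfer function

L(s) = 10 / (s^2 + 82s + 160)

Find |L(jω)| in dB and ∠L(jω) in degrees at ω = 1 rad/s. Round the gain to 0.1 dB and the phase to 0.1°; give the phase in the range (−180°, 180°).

-25.1 dB, -27.3°

Substitute s = j1:
Numerator: 10 = 10 + j0
Denominator: (j1)^2 + 82(j1) + 160 = 159 + j82
|N| = √(10² + 0²) ≈ 10, ∠N ≈ 0.00°
|D| = √(159² + 82²) ≈ 178.9, ∠D ≈ 27.28°
|L| = 10 / 178.9 ≈ 0.055897
Gain = 20 log₁₀(0.055897) ≈ -25.05 dB
∠L = 0.00° − 27.28° = -27.28°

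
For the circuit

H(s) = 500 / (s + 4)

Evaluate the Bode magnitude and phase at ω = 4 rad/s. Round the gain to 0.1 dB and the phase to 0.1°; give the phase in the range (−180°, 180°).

At s = jω = j4:
pole (s+4): 4 + j4 → |·| = √(4²+4²) = √32 ≈ 5.6569, ∠ = arctan(4/4) ≈ 45.00°
|H| = 500 / 5.6569 ≈ 88.388
Gain = 20 log₁₀(88.388) ≈ 38.93 dB
∠H = 0.00° − 45.00° = -45.00°

38.9 dB, -45.0°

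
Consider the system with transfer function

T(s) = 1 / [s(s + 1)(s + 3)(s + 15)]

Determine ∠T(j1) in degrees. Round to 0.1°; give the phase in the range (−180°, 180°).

-157.2°

At s = jω = j1:
pole (s+1): 1 + j1 → |·| = √(1²+1²) = √2 ≈ 1.4142, ∠ = arctan(1/1) ≈ 45.00°
pole (s+3): 3 + j1 → |·| = √(3²+1²) = √10 ≈ 3.1623, ∠ = arctan(1/3) ≈ 18.43°
pole (s+15): 15 + j1 → |·| = √(15²+1²) = √226 ≈ 15.033, ∠ = arctan(1/15) ≈ 3.81°
pole at origin: |s| = 1, ∠ = 90.00° (in denominator)
∠T = 0.00° − 157.24° = -157.24°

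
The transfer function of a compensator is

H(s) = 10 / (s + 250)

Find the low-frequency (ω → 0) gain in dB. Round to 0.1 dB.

-28.0 dB

H(0) = 10 / 250 = 0.04
20 log₁₀(0.04) ≈ -27.96 dB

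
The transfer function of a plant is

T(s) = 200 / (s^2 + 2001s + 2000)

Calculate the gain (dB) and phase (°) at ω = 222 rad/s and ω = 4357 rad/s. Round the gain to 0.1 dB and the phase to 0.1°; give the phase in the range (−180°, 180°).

ω = 222: -67.0 dB, -96.1°; ω = 4357: -100.4 dB, -155.3°

Substitute s = j222:
Numerator: 200 = 200 + j0
Denominator: (j222)^2 + 2001(j222) + 2000 = -47284 + j444222
|N| = √(200² + 0²) ≈ 200, ∠N ≈ 0.00°
|D| = √(47284² + 444222²) ≈ 4.4673e+05, ∠D ≈ 96.08°
|T| = 200 / 4.4673e+05 ≈ 0.0004477
Gain = 20 log₁₀(0.0004477) ≈ -66.98 dB
∠T = 0.00° − 96.08° = -96.08°

Substitute s = j4357:
Numerator: 200 = 200 + j0
Denominator: (j4357)^2 + 2001(j4357) + 2000 = -18981449 + j8718357
|N| = √(200² + 0²) ≈ 200, ∠N ≈ 0.00°
|D| = √(18981449² + 8718357²) ≈ 2.0888e+07, ∠D ≈ 155.33°
|T| = 200 / 2.0888e+07 ≈ 9.5749e-06
Gain = 20 log₁₀(9.5749e-06) ≈ -100.38 dB
∠T = 0.00° − 155.33° = -155.33°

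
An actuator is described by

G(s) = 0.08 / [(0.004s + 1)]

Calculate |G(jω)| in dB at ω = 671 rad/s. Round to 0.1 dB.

-31.1 dB

At ω = 671 rad/s:
pole (1 + j671·0.004) = 1 + j2.684 → |·| ≈ 2.8642, ∠ ≈ 69.57°
|G| = 0.08 · 1 / (2.8642) ≈ 0.027931
Gain = 20 log₁₀(0.027931) ≈ -31.08 dB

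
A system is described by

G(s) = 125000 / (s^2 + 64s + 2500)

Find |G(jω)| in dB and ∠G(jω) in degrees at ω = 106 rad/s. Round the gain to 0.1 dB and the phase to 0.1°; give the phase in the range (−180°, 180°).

21.1 dB, -142.2°

At s = jω = j106:
quadratic: (j106)² + 64·j106 + 2500 = -8736 + j6784 → |·| ≈ 11061, ∠ ≈ 142.17°
|G| = 125000 / 11061 ≈ 11.301
Gain = 20 log₁₀(11.301) ≈ 21.06 dB
∠G = 0.00° − 142.17° = -142.17°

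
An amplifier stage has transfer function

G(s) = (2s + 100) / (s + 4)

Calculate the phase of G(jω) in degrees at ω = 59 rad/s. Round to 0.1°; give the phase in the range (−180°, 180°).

-36.4°

Substitute s = j59:
Numerator: 2(j59) + 100 = 100 + j118
Denominator: (j59) + 4 = 4 + j59
|N| = √(100² + 118²) ≈ 154.67, ∠N ≈ 49.72°
|D| = √(4² + 59²) ≈ 59.135, ∠D ≈ 86.12°
∠G = 49.72° − 86.12° = -36.40°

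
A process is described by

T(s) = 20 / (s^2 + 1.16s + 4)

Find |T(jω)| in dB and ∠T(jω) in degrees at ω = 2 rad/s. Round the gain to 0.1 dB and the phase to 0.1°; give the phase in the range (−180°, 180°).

18.7 dB, -90.0°

At s = jω = j2:
quadratic: (j2)² + 1.16·j2 + 4 = 0 + j2.32 → |·| ≈ 2.32, ∠ ≈ 90.00°
|T| = 20 / 2.32 ≈ 8.6207
Gain = 20 log₁₀(8.6207) ≈ 18.71 dB
∠T = 0.00° − 90.00° = -90.00°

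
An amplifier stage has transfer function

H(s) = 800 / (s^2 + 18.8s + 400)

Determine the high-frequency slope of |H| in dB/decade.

-40 dB/decade

Each pole contributes −20 dB/decade at high frequency; each zero contributes +20 dB/decade.
Net: 0 zero(s) − 2 pole(s) → -40 dB/decade.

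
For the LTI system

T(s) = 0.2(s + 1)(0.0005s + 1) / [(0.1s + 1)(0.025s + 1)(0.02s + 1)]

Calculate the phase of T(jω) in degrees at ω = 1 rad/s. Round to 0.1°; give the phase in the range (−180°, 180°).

At ω = 1 rad/s:
zero (1 + j1·1) = 1 + j1 → |·| ≈ 1.4142, ∠ ≈ 45.00°
zero (1 + j1·0.0005) = 1 + j0.0005 → |·| ≈ 1, ∠ ≈ 0.03°
pole (1 + j1·0.1) = 1 + j0.1 → |·| ≈ 1.005, ∠ ≈ 5.71°
pole (1 + j1·0.025) = 1 + j0.025 → |·| ≈ 1.0003, ∠ ≈ 1.43°
pole (1 + j1·0.02) = 1 + j0.02 → |·| ≈ 1.0002, ∠ ≈ 1.15°
∠T = (45.00° + 0.03°) − (5.71° + 1.43° + 1.15°) = 36.74°

36.7°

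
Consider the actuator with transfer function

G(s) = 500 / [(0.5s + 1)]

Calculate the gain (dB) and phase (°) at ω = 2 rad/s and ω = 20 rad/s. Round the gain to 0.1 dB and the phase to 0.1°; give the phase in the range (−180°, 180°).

At ω = 2 rad/s:
pole (1 + j2·0.5) = 1 + j1 → |·| ≈ 1.4142, ∠ ≈ 45.00°
|G| = 500 · 1 / (1.4142) ≈ 353.56
Gain = 20 log₁₀(353.56) ≈ 50.97 dB
∠G = (0°) − (45.00°) = -45.00°

At ω = 20 rad/s:
pole (1 + j20·0.5) = 1 + j10 → |·| ≈ 10.05, ∠ ≈ 84.29°
|G| = 500 · 1 / (10.05) ≈ 49.751
Gain = 20 log₁₀(49.751) ≈ 33.94 dB
∠G = (0°) − (84.29°) = -84.29°

ω = 2: 51.0 dB, -45.0°; ω = 20: 33.9 dB, -84.3°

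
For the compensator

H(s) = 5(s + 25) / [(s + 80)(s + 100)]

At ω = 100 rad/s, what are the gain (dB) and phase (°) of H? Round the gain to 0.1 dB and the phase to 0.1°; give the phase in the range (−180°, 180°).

At s = jω = j100:
zero (s+25): 25 + j100 → |·| = √(25²+100²) = √10625 ≈ 103.08, ∠ = arctan(100/25) ≈ 75.96°
pole (s+80): 80 + j100 → |·| = √(80²+100²) = √16400 ≈ 128.06, ∠ = arctan(100/80) ≈ 51.34°
pole (s+100): 100 + j100 → |·| = √(100²+100²) = √20000 ≈ 141.42, ∠ = arctan(100/100) ≈ 45.00°
|H| = 5 · 103.08 / 18110 ≈ 0.028459
Gain = 20 log₁₀(0.028459) ≈ -30.92 dB
∠H = 75.96° − 96.34° = -20.38°

-30.9 dB, -20.4°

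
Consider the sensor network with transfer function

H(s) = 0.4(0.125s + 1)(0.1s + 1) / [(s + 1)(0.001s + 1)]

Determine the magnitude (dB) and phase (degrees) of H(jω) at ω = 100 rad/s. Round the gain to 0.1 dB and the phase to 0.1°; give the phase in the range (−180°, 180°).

-6.0 dB, 74.6°

At ω = 100 rad/s:
zero (1 + j100·0.125) = 1 + j12.5 → |·| ≈ 12.54, ∠ ≈ 85.43°
zero (1 + j100·0.1) = 1 + j10 → |·| ≈ 10.05, ∠ ≈ 84.29°
pole (1 + j100·1) = 1 + j100 → |·| ≈ 100, ∠ ≈ 89.43°
pole (1 + j100·0.001) = 1 + j0.1 → |·| ≈ 1.005, ∠ ≈ 5.71°
|H| = 0.4 · 12.54 · 10.05 / (100 · 1.005) ≈ 0.5016
Gain = 20 log₁₀(0.5016) ≈ -5.99 dB
∠H = (85.43° + 84.29°) − (89.43° + 5.71°) = 74.58°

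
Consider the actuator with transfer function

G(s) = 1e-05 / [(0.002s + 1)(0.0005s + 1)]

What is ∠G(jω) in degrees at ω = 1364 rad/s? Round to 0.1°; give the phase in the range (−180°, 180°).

At ω = 1364 rad/s:
pole (1 + j1364·0.002) = 1 + j2.728 → |·| ≈ 2.9055, ∠ ≈ 69.87°
pole (1 + j1364·0.0005) = 1 + j0.682 → |·| ≈ 1.2104, ∠ ≈ 34.29°
∠G = (0°) − (69.87° + 34.29°) = -104.16°

-104.2°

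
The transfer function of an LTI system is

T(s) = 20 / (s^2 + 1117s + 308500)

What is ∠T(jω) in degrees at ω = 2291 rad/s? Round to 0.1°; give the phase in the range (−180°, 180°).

-152.6°

Substitute s = j2291:
Numerator: 20 = 20 + j0
Denominator: (j2291)^2 + 1117(j2291) + 308500 = -4940181 + j2559047
|N| = √(20² + 0²) ≈ 20, ∠N ≈ 0.00°
|D| = √(4940181² + 2559047²) ≈ 5.5636e+06, ∠D ≈ 152.62°
∠T = 0.00° − 152.62° = -152.62°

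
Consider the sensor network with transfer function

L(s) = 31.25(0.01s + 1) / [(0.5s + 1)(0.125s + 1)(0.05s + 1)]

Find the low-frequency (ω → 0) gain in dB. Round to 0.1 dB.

L(0) = 31.25 · 1 / 1 = 31.25
20 log₁₀(31.25) ≈ 29.90 dB

29.9 dB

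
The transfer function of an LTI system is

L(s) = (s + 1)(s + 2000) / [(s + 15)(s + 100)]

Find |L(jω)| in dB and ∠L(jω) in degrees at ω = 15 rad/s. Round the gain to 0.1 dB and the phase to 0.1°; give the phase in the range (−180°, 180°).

At s = jω = j15:
zero (s+1): 1 + j15 → |·| = √(1²+15²) = √226 ≈ 15.033, ∠ = arctan(15/1) ≈ 86.19°
zero (s+2000): 2000 + j15 → |·| = √(2000²+15²) = √4000225 ≈ 2000.1, ∠ = arctan(15/2000) ≈ 0.43°
pole (s+15): 15 + j15 → |·| = √(15²+15²) = √450 ≈ 21.213, ∠ = arctan(15/15) ≈ 45.00°
pole (s+100): 100 + j15 → |·| = √(100²+15²) = √10225 ≈ 101.12, ∠ = arctan(15/100) ≈ 8.53°
|L| = 1 · 30068 / 2145.1 ≈ 14.017
Gain = 20 log₁₀(14.017) ≈ 22.93 dB
∠L = 86.62° − 53.53° = 33.09°

22.9 dB, 33.1°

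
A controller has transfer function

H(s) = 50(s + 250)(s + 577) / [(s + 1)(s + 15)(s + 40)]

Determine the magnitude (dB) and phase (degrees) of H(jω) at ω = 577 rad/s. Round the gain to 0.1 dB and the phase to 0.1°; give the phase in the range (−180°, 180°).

-17.5 dB, -152.9°

At s = jω = j577:
zero (s+250): 250 + j577 → |·| = √(250²+577²) = √395429 ≈ 628.83, ∠ = arctan(577/250) ≈ 66.57°
zero (s+577): 577 + j577 → |·| = √(577²+577²) = √665858 ≈ 816, ∠ = arctan(577/577) ≈ 45.00°
pole (s+1): 1 + j577 → |·| = √(1²+577²) = √332930 ≈ 577, ∠ = arctan(577/1) ≈ 89.90°
pole (s+15): 15 + j577 → |·| = √(15²+577²) = √333154 ≈ 577.19, ∠ = arctan(577/15) ≈ 88.51°
pole (s+40): 40 + j577 → |·| = √(40²+577²) = √334529 ≈ 578.38, ∠ = arctan(577/40) ≈ 86.03°
|H| = 50 · 5.1313e+05 / 1.9262e+08 ≈ 0.1332
Gain = 20 log₁₀(0.1332) ≈ -17.51 dB
∠H = 111.57° − 264.44° = -152.87°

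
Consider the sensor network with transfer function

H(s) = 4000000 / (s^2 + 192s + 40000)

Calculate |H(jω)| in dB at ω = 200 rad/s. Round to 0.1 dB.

40.4 dB

At s = jω = j200:
quadratic: (j200)² + 192·j200 + 40000 = 0 + j38400 → |·| ≈ 38400, ∠ ≈ 90.00°
|H| = 4000000 / 38400 ≈ 104.17
Gain = 20 log₁₀(104.17) ≈ 40.35 dB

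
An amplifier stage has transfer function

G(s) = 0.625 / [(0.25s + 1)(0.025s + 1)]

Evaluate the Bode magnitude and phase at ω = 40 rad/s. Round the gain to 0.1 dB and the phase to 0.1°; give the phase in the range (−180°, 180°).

At ω = 40 rad/s:
pole (1 + j40·0.25) = 1 + j10 → |·| ≈ 10.05, ∠ ≈ 84.29°
pole (1 + j40·0.025) = 1 + j1 → |·| ≈ 1.4142, ∠ ≈ 45.00°
|G| = 0.625 · 1 / (10.05 · 1.4142) ≈ 0.043975
Gain = 20 log₁₀(0.043975) ≈ -27.14 dB
∠G = (0°) − (84.29° + 45.00°) = -129.29°

-27.1 dB, -129.3°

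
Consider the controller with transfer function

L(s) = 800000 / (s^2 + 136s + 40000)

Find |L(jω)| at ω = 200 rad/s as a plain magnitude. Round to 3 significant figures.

29.4

At s = jω = j200:
quadratic: (j200)² + 136·j200 + 40000 = 0 + j27200 → |·| ≈ 27200, ∠ ≈ 90.00°
|L| = 800000 / 27200 ≈ 29.412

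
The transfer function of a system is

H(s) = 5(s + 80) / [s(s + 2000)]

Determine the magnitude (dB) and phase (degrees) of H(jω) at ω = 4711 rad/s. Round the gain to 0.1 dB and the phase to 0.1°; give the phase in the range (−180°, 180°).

-60.2 dB, -68.0°

At s = jω = j4711:
zero (s+80): 80 + j4711 → |·| = √(80²+4711²) = √22199921 ≈ 4711.7, ∠ = arctan(4711/80) ≈ 89.03°
pole (s+2000): 2000 + j4711 → |·| = √(2000²+4711²) = √26193521 ≈ 5118, ∠ = arctan(4711/2000) ≈ 67.00°
pole at origin: |s| = 4711, ∠ = 90.00° (in denominator)
|H| = 5 · 4711.7 / 2.4111e+07 ≈ 0.00097709
Gain = 20 log₁₀(0.00097709) ≈ -60.20 dB
∠H = 89.03° − 157.00° = -67.97°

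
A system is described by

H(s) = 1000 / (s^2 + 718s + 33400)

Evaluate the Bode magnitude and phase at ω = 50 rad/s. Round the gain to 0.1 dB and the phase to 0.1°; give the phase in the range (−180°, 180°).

Substitute s = j50:
Numerator: 1000 = 1000 + j0
Denominator: (j50)^2 + 718(j50) + 33400 = 30900 + j35900
|N| = √(1000² + 0²) ≈ 1000, ∠N ≈ 0.00°
|D| = √(30900² + 35900²) ≈ 47367, ∠D ≈ 49.28°
|H| = 1000 / 47367 ≈ 0.021112
Gain = 20 log₁₀(0.021112) ≈ -33.51 dB
∠H = 0.00° − 49.28° = -49.28°

-33.5 dB, -49.3°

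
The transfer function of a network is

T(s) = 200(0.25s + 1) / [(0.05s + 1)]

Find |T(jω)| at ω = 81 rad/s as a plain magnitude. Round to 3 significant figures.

At ω = 81 rad/s:
zero (1 + j81·0.25) = 1 + j20.25 → |·| ≈ 20.275, ∠ ≈ 87.17°
pole (1 + j81·0.05) = 1 + j4.05 → |·| ≈ 4.1716, ∠ ≈ 76.13°
|T| = 200 · 20.275 / (4.1716) ≈ 972.05

972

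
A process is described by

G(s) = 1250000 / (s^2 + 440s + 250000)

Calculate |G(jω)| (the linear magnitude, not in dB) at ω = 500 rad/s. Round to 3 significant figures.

5.68

At s = jω = j500:
quadratic: (j500)² + 440·j500 + 250000 = 0 + j220000 → |·| ≈ 2.2e+05, ∠ ≈ 90.00°
|G| = 1250000 / 2.2e+05 ≈ 5.6818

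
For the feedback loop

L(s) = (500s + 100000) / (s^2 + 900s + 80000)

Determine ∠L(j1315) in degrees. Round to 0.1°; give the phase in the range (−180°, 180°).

-63.0°

Substitute s = j1315:
Numerator: 500(j1315) + 100000 = 100000 + j657500
Denominator: (j1315)^2 + 900(j1315) + 80000 = -1649225 + j1183500
|N| = √(100000² + 657500²) ≈ 6.6506e+05, ∠N ≈ 81.35°
|D| = √(1649225² + 1183500²) ≈ 2.0299e+06, ∠D ≈ 144.34°
∠L = 81.35° − 144.34° = -62.99°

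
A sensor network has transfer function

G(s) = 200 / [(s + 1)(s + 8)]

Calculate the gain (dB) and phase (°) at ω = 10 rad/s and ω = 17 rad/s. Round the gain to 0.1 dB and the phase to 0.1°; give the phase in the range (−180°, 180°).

ω = 10: 3.8 dB, -135.6°; ω = 17: -4.1 dB, -151.4°

At s = jω = j10:
pole (s+1): 1 + j10 → |·| = √(1²+10²) = √101 ≈ 10.05, ∠ = arctan(10/1) ≈ 84.29°
pole (s+8): 8 + j10 → |·| = √(8²+10²) = √164 ≈ 12.806, ∠ = arctan(10/8) ≈ 51.34°
|G| = 200 / 128.7 ≈ 1.554
Gain = 20 log₁₀(1.554) ≈ 3.83 dB
∠G = 0.00° − 135.63° = -135.63°

At s = jω = j17:
pole (s+1): 1 + j17 → |·| = √(1²+17²) = √290 ≈ 17.029, ∠ = arctan(17/1) ≈ 86.63°
pole (s+8): 8 + j17 → |·| = √(8²+17²) = √353 ≈ 18.788, ∠ = arctan(17/8) ≈ 64.80°
|G| = 200 / 319.94 ≈ 0.62512
Gain = 20 log₁₀(0.62512) ≈ -4.08 dB
∠G = 0.00° − 151.43° = -151.43°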